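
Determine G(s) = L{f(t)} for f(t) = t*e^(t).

G(s) = (s - 1)^(-2)

L{e^(t)} = 1/(s - 1).
Then apply L{t·g(t)} = -d/ds[H(s)] with H(s) = 1/(s - 1):
differentiating 1 time and applying the sign gives (s - 1)^(-2).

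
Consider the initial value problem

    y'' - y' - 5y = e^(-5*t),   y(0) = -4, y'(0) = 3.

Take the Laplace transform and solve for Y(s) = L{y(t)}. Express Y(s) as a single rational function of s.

Y(s) = (-4*s^2 - 13*s + 36)/(s^3 + 4*s^2 - 10*s - 25)

Laplace-transform each side.
With L{y''} = s^2 Y - s·y(0) - y'(0) and L{y'} = sY - y(0), with y(0) = -4, y'(0) = 3: the LHS transforms to (s^2 - s - 5)Y - (-4*s + 7).
The right side is L{e^(-5*t)} = 1/(s + 5).
So (s^2 - s - 5)Y = 1/(s + 5) + (-4*s + 7).
Divide through and combine into a single rational function.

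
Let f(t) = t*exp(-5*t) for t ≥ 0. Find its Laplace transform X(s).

L{e^(-5t)} = 1/(s + 5).
Then apply L{t·g(t)} = -d/ds[G(s)] with G(s) = 1/(s + 5):
differentiating 1 time and applying the sign gives (s + 5)^(-2).

X(s) = (s + 5)^(-2)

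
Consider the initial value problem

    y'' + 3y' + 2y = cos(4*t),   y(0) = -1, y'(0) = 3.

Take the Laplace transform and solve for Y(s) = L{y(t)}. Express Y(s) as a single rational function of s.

Y(s) = (-s^3 - 15*s)/(s^4 + 3*s^3 + 18*s^2 + 48*s + 32)

Apply the Laplace transform to the equation.
With L{y''} = s^2 Y - s·y(0) - y'(0) and L{y'} = sY - y(0), with y(0) = -1, y'(0) = 3: the LHS transforms to (s^2 + 3*s + 2)Y - (-s).
The right side is L{cos(4*t)} = s/(s^2 + 16).
So (s^2 + 3*s + 2)Y = s/(s^2 + 16) + (-s).
Divide through and combine into a single rational function.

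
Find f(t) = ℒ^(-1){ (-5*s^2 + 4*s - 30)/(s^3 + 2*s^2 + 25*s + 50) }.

Factor the denominator: s^3 + 2*s^2 + 25*s + 50 = (s + 2)*(s^2 + 25).
Partial fraction decomposition gives [-2/(s + 2)] + [-3*s/(s^2 + 25)] + [10/(s^2 + 25)].
Invert each term: -2/(s + 2) ↔ -2e^(-2t); -3·s/(s^2 + 25) ↔ -3cos(5t); 2·5/(s^2 + 25) ↔ 2sin(5t).

f(t) = 2*sin(5*t) - 3*cos(5*t) - 2*exp(-2*t)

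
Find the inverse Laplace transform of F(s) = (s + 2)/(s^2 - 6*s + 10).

Complete the square in the denominator: s^2 - 6*s + 10 = (s - 3)^2 + 1^2.
Split the numerator to match: s + 2 = 1·(s - 3) + 5·1.
Invert each term: 1·(s - 3)/((s - 3)^2 + 1) ↔ e^(3t)cos(t); 5·1/((s - 3)^2 + 1) ↔ 5e^(3t)sin(t).

5*exp(3*t)*sin(t) + exp(3*t)*cos(t)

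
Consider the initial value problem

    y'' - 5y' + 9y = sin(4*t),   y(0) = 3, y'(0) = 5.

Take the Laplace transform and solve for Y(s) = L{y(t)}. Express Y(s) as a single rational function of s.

Y(s) = (3*s^3 - 10*s^2 + 48*s - 156)/(s^4 - 5*s^3 + 25*s^2 - 80*s + 144)

Take the Laplace transform of both sides.
The derivative rules (L{y''} = s^2 Y - s·y(0) - y'(0) and L{y'} = sY - y(0), with y(0) = 3, y'(0) = 5) turn the left side into (s^2 - 5*s + 9)Y - (3*s - 10).
The right side is L{sin(4*t)} = 4/(s^2 + 16).
So (s^2 - 5*s + 9)Y = 4/(s^2 + 16) + (3*s - 10).
Divide through and combine into a single rational function.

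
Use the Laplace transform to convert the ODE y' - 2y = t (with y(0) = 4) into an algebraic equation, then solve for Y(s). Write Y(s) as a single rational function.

Y(s) = (4*s^2 + 1)/(s^3 - 2*s^2)

Apply the Laplace transform to the equation.
Using L{y'} = sY - y(0) = sY - 4, the left side becomes (s - 2)Y - (4).
The right side is L{t} = s^(-2).
So (s - 2)Y = s^(-2) + (4).
Isolate Y and clear denominators.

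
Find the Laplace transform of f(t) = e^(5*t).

L{e^(5t)} = 1/(s - 5).

1/(s - 5)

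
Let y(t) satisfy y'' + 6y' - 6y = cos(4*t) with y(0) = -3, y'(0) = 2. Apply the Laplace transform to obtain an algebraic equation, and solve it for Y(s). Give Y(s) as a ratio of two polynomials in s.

Y(s) = (-3*s^3 - 16*s^2 - 47*s - 256)/(s^4 + 6*s^3 + 10*s^2 + 96*s - 96)

Laplace-transform each side.
Using L{y''} = s^2 Y - s·y(0) - y'(0) and L{y'} = sY - y(0), with y(0) = -3, y'(0) = 2, the left side becomes (s^2 + 6*s - 6)Y - (-3*s - 16).
The right side is L{cos(4*t)} = s/(s^2 + 16).
So (s^2 + 6*s - 6)Y = s/(s^2 + 16) + (-3*s - 16).
Solve for Y(s) and write it as one ratio of polynomials.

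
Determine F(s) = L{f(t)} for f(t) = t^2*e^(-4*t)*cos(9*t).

L{cos(9t)} = s/(s^2 + 81).
Multiplying by e^(-4t) shifts s → s + 4, so L{e^(-4*t)*cos(9*t)} = (s + 4)/((s + 4)^2 + 81).
Then apply L{t^2·g(t)} = (-1)^2 d^2/ds^2[G(s)] with G(s) = (s + 4)/((s + 4)^2 + 81):
differentiating 2 times and applying the sign gives 2*(s + 4)*(s^2 + 8*s - 227)/(s^2 + 8*s + 97)^3.

F(s) = 2*(s + 4)*(s^2 + 8*s - 227)/(s^2 + 8*s + 97)^3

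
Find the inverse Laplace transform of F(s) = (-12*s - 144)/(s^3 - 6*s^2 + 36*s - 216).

Factor the denominator: s^3 - 6*s^2 + 36*s - 216 = (s - 6)*(s^2 + 36).
Partial fraction decomposition gives [-3/(s - 6)] + [3*s/(s^2 + 36)] + [6/(s^2 + 36)].
Invert each term: -3/(s - 6) ↔ -3e^(6t); 3·s/(s^2 + 36) ↔ 3cos(6t); 1·6/(s^2 + 36) ↔ sin(6t).

-3*exp(6*t) + sin(6*t) + 3*cos(6*t)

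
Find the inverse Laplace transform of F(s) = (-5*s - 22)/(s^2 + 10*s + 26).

3*exp(-5*t)*sin(t) - 5*exp(-5*t)*cos(t)

Complete the square in the denominator: s^2 + 10*s + 26 = (s + 5)^2 + 1^2.
Split the numerator to match: -5*s - 22 = -5·(s + 5) + 3·1.
Invert each term: -5·(s + 5)/((s + 5)^2 + 1) ↔ -5e^(-5t)cos(t); 3·1/((s + 5)^2 + 1) ↔ 3e^(-5t)sin(t).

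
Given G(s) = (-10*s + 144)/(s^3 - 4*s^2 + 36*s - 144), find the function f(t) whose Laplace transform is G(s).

f(t) = 2*exp(4*t) - 3*sin(6*t) - 2*cos(6*t)

Factor the denominator: s^3 - 4*s^2 + 36*s - 144 = (s - 4)*(s^2 + 36).
Partial fraction decomposition gives [2/(s - 4)] + [-2*s/(s^2 + 36)] + [-18/(s^2 + 36)].
Invert each term: 2/(s - 4) ↔ 2e^(4t); -2·s/(s^2 + 36) ↔ -2cos(6t); -3·6/(s^2 + 36) ↔ -3sin(6t).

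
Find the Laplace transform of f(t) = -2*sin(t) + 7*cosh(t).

The transform is linear, so treat each term independently.
(-2)·[L{sin(t)} = 1/(s^2 + 1)]; (7)·[L{cosh(t)} = s/(s^2 - 1)].

7*s/(s^2 - 1) - 2/(s^2 + 1)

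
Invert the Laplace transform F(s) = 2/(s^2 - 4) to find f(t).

Since L{sinh(2t)} = 2/(s^2 - 4), the inverse is sinh(2*t).

f(t) = sinh(2*t)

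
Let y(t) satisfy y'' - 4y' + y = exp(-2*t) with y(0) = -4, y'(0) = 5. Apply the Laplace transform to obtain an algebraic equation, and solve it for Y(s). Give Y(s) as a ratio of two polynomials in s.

Y(s) = (-4*s^2 + 13*s + 43)/(s^3 - 2*s^2 - 7*s + 2)

Take the Laplace transform of both sides.
Using L{y''} = s^2 Y - s·y(0) - y'(0) and L{y'} = sY - y(0), with y(0) = -4, y'(0) = 5, the left side becomes (s^2 - 4*s + 1)Y - (-4*s + 21).
The right side is L{exp(-2*t)} = 1/(s + 2).
So (s^2 - 4*s + 1)Y = 1/(s + 2) + (-4*s + 21).
Divide through and combine into a single rational function.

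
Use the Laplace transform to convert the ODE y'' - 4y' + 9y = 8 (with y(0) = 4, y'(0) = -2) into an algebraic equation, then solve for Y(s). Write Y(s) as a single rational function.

Y(s) = (4*s^2 - 18*s + 8)/(s^3 - 4*s^2 + 9*s)

Apply the Laplace transform to the equation.
The derivative rules (L{y''} = s^2 Y - s·y(0) - y'(0) and L{y'} = sY - y(0), with y(0) = 4, y'(0) = -2) turn the left side into (s^2 - 4*s + 9)Y - (4*s - 18).
The right side is L{8} = 8/s.
So (s^2 - 4*s + 9)Y = 8/s + (4*s - 18).
Solve for Y(s) and write it as one ratio of polynomials.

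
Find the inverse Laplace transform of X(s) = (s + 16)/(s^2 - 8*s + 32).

5*exp(4*t)*sin(4*t) + exp(4*t)*cos(4*t)

Complete the square in the denominator: s^2 - 8*s + 32 = (s - 4)^2 + 4^2.
Split the numerator to match: s + 16 = 1·(s - 4) + 5·4.
Invert each term: 1·(s - 4)/((s - 4)^2 + 16) ↔ e^(4t)cos(4t); 5·4/((s - 4)^2 + 16) ↔ 5e^(4t)sin(4t).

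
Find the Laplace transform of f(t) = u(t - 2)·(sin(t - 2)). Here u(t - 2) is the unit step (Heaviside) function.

exp(-2*s)/(s^2 + 1)

By the second shifting theorem, L{u(t - c)·g(t - c)} = e^(-cs)·G(s) with c = 2 and G(s) = L{g(t)}.
L{sin(t)} = 1/(s^2 + 1).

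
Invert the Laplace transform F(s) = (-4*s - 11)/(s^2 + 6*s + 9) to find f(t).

Factor the denominator: s^2 + 6*s + 9 = (s + 3)^2.
Partial fraction decomposition gives [-4/(s + 3)] + [(s + 3)^(-2)].
Invert each term: -4/(s + 3) ↔ -4e^(-3t); 1/(s + 3)^2 ↔ t·e^(-3t).

f(t) = t*exp(-3*t) - 4*exp(-3*t)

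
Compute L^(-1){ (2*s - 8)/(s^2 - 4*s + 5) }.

Complete the square in the denominator: s^2 - 4*s + 5 = (s - 2)^2 + 1^2.
Split the numerator to match: 2*s - 8 = 2·(s - 2) - 4·1.
Invert each term: 2·(s - 2)/((s - 2)^2 + 1) ↔ 2e^(2t)cos(t); -4·1/((s - 2)^2 + 1) ↔ -4e^(2t)sin(t).

-4*exp(2*t)*sin(t) + 2*exp(2*t)*cos(t)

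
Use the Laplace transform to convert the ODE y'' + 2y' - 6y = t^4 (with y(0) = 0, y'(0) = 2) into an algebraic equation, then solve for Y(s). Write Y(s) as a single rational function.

Y(s) = (2*s^5 + 24)/(s^7 + 2*s^6 - 6*s^5)

Transform both sides with L{·}.
The derivative rules (L{y''} = s^2 Y - s·y(0) - y'(0) and L{y'} = sY - y(0), with y(0) = 0, y'(0) = 2) turn the left side into (s^2 + 2*s - 6)Y - (2).
The right side is L{t^4} = 24/s^5.
So (s^2 + 2*s - 6)Y = 24/s^5 + (2).
Solve for Y(s) and write it as one ratio of polynomials.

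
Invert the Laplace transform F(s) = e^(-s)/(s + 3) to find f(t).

The factor e^(-s) signals a time shift by c = 1 (second shifting theorem).
L{e^(-3t)} = 1/(s + 3), so L^-1{1/(s + 3)} = e^(-3*t).
Hence the inverse is u(t - 1) times that function evaluated at t - 1.

f(t) = Heaviside(t - 1)*(exp(-3*t + 3))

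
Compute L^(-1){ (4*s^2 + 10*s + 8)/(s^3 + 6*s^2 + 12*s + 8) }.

2*t^2*exp(-2*t) - 6*t*exp(-2*t) + 4*exp(-2*t)

Factor the denominator: s^3 + 6*s^2 + 12*s + 8 = (s + 2)^3.
Partial fraction decomposition gives [4/(s + 2)] + [-6/(s + 2)^2] + [4/(s + 2)^3].
Invert each term: 4/(s + 2) ↔ 4e^(-2t); -6/(s + 2)^2 ↔ -6t·e^(-2t); 4/(s + 2)^3 ↔ (2)t^2·e^(-2t).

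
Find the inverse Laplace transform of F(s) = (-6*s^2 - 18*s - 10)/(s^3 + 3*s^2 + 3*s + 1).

Factor the denominator: s^3 + 3*s^2 + 3*s + 1 = (s + 1)^3.
Partial fraction decomposition gives [-6/(s + 1)] + [-6/(s + 1)^2] + [2/(s + 1)^3].
Invert each term: -6/(s + 1) ↔ -6e^(-t); -6/(s + 1)^2 ↔ -6t·e^(-t); 2/(s + 1)^3 ↔ (1)t^2·e^(-t).

t^2*exp(-t) - 6*t*exp(-t) - 6*exp(-t)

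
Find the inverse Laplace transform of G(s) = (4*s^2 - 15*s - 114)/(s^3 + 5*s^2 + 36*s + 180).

-5*sin(6*t) + 3*cos(6*t) + exp(-5*t)

Factor the denominator: s^3 + 5*s^2 + 36*s + 180 = (s + 5)*(s^2 + 36).
Partial fraction decomposition gives [1/(s + 5)] + [3*s/(s^2 + 36)] + [-30/(s^2 + 36)].
Invert each term: 1/(s + 5) ↔ e^(-5t); 3·s/(s^2 + 36) ↔ 3cos(6t); -5·6/(s^2 + 36) ↔ -5sin(6t).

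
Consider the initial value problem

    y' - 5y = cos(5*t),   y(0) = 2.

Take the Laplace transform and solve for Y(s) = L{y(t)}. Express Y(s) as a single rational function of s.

Y(s) = (2*s^2 + s + 50)/(s^3 - 5*s^2 + 25*s - 125)

Transform both sides with L{·}.
With L{y'} = sY - y(0) = sY - 2: the LHS transforms to (s - 5)Y - (2).
The right side is L{cos(5*t)} = s/(s^2 + 25).
So (s - 5)Y = s/(s^2 + 25) + (2).
Isolate Y and clear denominators.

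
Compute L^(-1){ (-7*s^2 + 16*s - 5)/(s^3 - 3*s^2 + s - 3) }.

-2*exp(3*t) + sin(t) - 5*cos(t)

Factor the denominator: s^3 - 3*s^2 + s - 3 = (s - 3)*(s^2 + 1).
Partial fraction decomposition gives [-2/(s - 3)] + [-5*s/(s^2 + 1)] + [1/(s^2 + 1)].
Invert each term: -2/(s - 3) ↔ -2e^(3t); -5·s/(s^2 + 1) ↔ -5cos(t); 1·1/(s^2 + 1) ↔ sin(t).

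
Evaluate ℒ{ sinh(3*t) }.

L{sinh(3t)} = 3/(s^2 - 9).

3/(s^2 - 9)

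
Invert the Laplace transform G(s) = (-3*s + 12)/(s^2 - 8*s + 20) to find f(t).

f(t) = -3*exp(4*t)*cos(2*t)

Rewrite the denominator: s^2 - 8*s + 20 = (s - 4)^2 + 4.
The form in (s - 4) signals a first-shifting-theorem factor e^(4t).
Since L{cos(2t)} = s/(s^2 + 4), the inverse is exp(4*t)*cos(2*t), scaled by -3.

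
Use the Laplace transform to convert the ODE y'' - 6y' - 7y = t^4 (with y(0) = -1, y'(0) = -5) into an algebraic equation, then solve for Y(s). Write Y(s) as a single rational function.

Laplace-transform each side.
With L{y''} = s^2 Y - s·y(0) - y'(0) and L{y'} = sY - y(0), with y(0) = -1, y'(0) = -5: the LHS transforms to (s^2 - 6*s - 7)Y - (-s + 1).
The right side is L{t^4} = 24/s^5.
So (s^2 - 6*s - 7)Y = 24/s^5 + (-s + 1).
Divide through and combine into a single rational function.

Y(s) = (-s^6 + s^5 + 24)/(s^7 - 6*s^6 - 7*s^5)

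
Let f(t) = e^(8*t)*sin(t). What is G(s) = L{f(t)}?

G(s) = 1/((s - 8)^2 + 1)

L{sin(t)} = 1/(s^2 + 1).
By the first shifting theorem, multiplying by e^(8t) replaces s with s - 8.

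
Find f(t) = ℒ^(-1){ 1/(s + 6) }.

Since L{e^(-6t)} = 1/(s + 6), the inverse is exp(-6*t).

f(t) = exp(-6*t)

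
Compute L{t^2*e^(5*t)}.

2/(s - 5)^3

L{e^(5t)} = 1/(s - 5).
Then apply L{t^2·g(t)} = (-1)^2 d^2/ds^2[G(s)] with G(s) = 1/(s - 5):
differentiating 2 times and applying the sign gives 2/(s - 5)^3.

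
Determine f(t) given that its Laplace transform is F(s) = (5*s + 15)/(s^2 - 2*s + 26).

f(t) = 4*exp(t)*sin(5*t) + 5*exp(t)*cos(5*t)

Complete the square in the denominator: s^2 - 2*s + 26 = (s - 1)^2 + 5^2.
Split the numerator to match: 5*s + 15 = 5·(s - 1) + 4·5.
Invert each term: 5·(s - 1)/((s - 1)^2 + 25) ↔ 5e^(t)cos(5t); 4·5/((s - 1)^2 + 25) ↔ 4e^(t)sin(5t).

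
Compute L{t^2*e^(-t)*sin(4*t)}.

8*(3*s^2 + 6*s - 13)/(s^2 + 2*s + 17)^3

L{sin(4t)} = 4/(s^2 + 16).
Multiplying by e^(-t) shifts s → s + 1, so L{e^(-t)*sin(4*t)} = 4/((s + 1)^2 + 16).
Then apply L{t^2·g(t)} = (-1)^2 d^2/ds^2[G(s)] with G(s) = 4/((s + 1)^2 + 16):
differentiating 2 times and applying the sign gives 8*(3*s^2 + 6*s - 13)/(s^2 + 2*s + 17)^3.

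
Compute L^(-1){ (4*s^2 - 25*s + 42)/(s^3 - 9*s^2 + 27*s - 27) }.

3*t^2*exp(3*t)/2 - t*exp(3*t) + 4*exp(3*t)

Factor the denominator: s^3 - 9*s^2 + 27*s - 27 = (s - 3)^3.
Partial fraction decomposition gives [4/(s - 3)] + [-1/(s - 3)^2] + [3/(s - 3)^3].
Invert each term: 4/(s - 3) ↔ 4e^(3t); -1/(s - 3)^2 ↔ -t·e^(3t); 3/(s - 3)^3 ↔ (3/2)t^2·e^(3t).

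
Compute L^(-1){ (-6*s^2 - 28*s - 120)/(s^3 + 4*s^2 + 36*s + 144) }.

-2*sin(6*t) - 4*cos(6*t) - 2*exp(-4*t)

Factor the denominator: s^3 + 4*s^2 + 36*s + 144 = (s + 4)*(s^2 + 36).
Partial fraction decomposition gives [-2/(s + 4)] + [-4*s/(s^2 + 36)] + [-12/(s^2 + 36)].
Invert each term: -2/(s + 4) ↔ -2e^(-4t); -4·s/(s^2 + 36) ↔ -4cos(6t); -2·6/(s^2 + 36) ↔ -2sin(6t).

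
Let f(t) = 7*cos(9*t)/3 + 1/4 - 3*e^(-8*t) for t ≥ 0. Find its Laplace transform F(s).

F(s) = 7*s/(3*(s^2 + 81)) - 3/(s + 8) + 1/(4*s)

Apply the Laplace transform termwise.
(7/3)·[L{cos(9t)} = s/(s^2 + 81)]; L{1/4} = (1/4)/s; (-3)·[L{e^(-8t)} = 1/(s + 8)].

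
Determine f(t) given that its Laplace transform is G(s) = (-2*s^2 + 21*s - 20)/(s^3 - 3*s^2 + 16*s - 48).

Factor the denominator: s^3 - 3*s^2 + 16*s - 48 = (s - 3)*(s^2 + 16).
Partial fraction decomposition gives [1/(s - 3)] + [-3*s/(s^2 + 16)] + [12/(s^2 + 16)].
Invert each term: 1/(s - 3) ↔ e^(3t); -3·s/(s^2 + 16) ↔ -3cos(4t); 3·4/(s^2 + 16) ↔ 3sin(4t).

f(t) = exp(3*t) + 3*sin(4*t) - 3*cos(4*t)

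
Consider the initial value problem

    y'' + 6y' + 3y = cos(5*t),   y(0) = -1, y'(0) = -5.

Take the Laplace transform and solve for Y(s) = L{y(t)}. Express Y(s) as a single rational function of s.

Apply the Laplace transform to the equation.
The derivative rules (L{y''} = s^2 Y - s·y(0) - y'(0) and L{y'} = sY - y(0), with y(0) = -1, y'(0) = -5) turn the left side into (s^2 + 6*s + 3)Y - (-s - 11).
The right side is L{cos(5*t)} = s/(s^2 + 25).
So (s^2 + 6*s + 3)Y = s/(s^2 + 25) + (-s - 11).
Solve for Y(s) and write it as one ratio of polynomials.

Y(s) = (-s^3 - 11*s^2 - 24*s - 275)/(s^4 + 6*s^3 + 28*s^2 + 150*s + 75)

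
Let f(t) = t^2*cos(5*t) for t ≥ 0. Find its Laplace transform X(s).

L{cos(5t)} = s/(s^2 + 25).
Then apply L{t^2·g(t)} = (-1)^2 d^2/ds^2[G(s)] with G(s) = s/(s^2 + 25):
differentiating 2 times and applying the sign gives 2*s*(s^2 - 75)/(s^2 + 25)^3.

X(s) = 2*s*(s^2 - 75)/(s^2 + 25)^3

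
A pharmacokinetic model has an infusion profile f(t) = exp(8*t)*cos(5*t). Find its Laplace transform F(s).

F(s) = (s - 8)/((s - 8)^2 + 25)

L{cos(5t)} = s/(s^2 + 25).
By the first shifting theorem, multiplying by e^(8t) replaces s with s - 8.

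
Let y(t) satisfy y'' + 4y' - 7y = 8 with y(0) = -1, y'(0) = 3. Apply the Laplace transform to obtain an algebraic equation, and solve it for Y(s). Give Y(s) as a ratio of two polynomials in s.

Laplace-transform each side.
Using L{y''} = s^2 Y - s·y(0) - y'(0) and L{y'} = sY - y(0), with y(0) = -1, y'(0) = 3, the left side becomes (s^2 + 4*s - 7)Y - (-s - 1).
The right side is L{8} = 8/s.
So (s^2 + 4*s - 7)Y = 8/s + (-s - 1).
Divide through and combine into a single rational function.

Y(s) = (-s^2 - s + 8)/(s^3 + 4*s^2 - 7*s)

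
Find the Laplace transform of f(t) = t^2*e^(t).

2/(s - 1)^3

L{e^(t)} = 1/(s - 1).
Then apply L{t^2·g(t)} = (-1)^2 d^2/ds^2[H(s)] with H(s) = 1/(s - 1):
differentiating 2 times and applying the sign gives 2/(s - 1)^3.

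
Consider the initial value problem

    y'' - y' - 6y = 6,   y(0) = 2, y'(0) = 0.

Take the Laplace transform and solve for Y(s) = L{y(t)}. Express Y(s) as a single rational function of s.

Y(s) = (2*s^2 - 2*s + 6)/(s^3 - s^2 - 6*s)

Apply the Laplace transform to the equation.
With L{y''} = s^2 Y - s·y(0) - y'(0) and L{y'} = sY - y(0), with y(0) = 2, y'(0) = 0: the LHS transforms to (s^2 - s - 6)Y - (2*s - 2).
The right side is L{6} = 6/s.
So (s^2 - s - 6)Y = 6/s + (2*s - 2).
Solve for Y(s) and write it as one ratio of polynomials.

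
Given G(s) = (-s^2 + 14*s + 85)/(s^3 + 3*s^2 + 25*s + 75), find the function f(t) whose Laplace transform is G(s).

Factor the denominator: s^3 + 3*s^2 + 25*s + 75 = (s + 3)*(s^2 + 25).
Partial fraction decomposition gives [1/(s + 3)] + [-2*s/(s^2 + 25)] + [20/(s^2 + 25)].
Invert each term: 1/(s + 3) ↔ e^(-3t); -2·s/(s^2 + 25) ↔ -2cos(5t); 4·5/(s^2 + 25) ↔ 4sin(5t).

f(t) = 4*sin(5*t) - 2*cos(5*t) + exp(-3*t)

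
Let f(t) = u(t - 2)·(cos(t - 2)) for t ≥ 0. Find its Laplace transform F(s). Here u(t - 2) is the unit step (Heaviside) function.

By the second shifting theorem, L{u(t - c)·g(t - c)} = e^(-cs)·G(s) with c = 2 and G(s) = L{g(t)}.
L{cos(t)} = s/(s^2 + 1).

F(s) = s*exp(-2*s)/(s^2 + 1)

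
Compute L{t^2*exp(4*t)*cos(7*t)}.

L{cos(7t)} = s/(s^2 + 49).
Multiplying by e^(4t) shifts s → s - 4, so L{exp(4*t)*cos(7*t)} = (s - 4)/((s - 4)^2 + 49).
Then apply L{t^2·g(t)} = (-1)^2 d^2/ds^2[G(s)] with G(s) = (s - 4)/((s - 4)^2 + 49):
differentiating 2 times and applying the sign gives 2*(s - 4)*(s^2 - 8*s - 131)/(s^2 - 8*s + 65)^3.

2*(s - 4)*(s^2 - 8*s - 131)/(s^2 - 8*s + 65)^3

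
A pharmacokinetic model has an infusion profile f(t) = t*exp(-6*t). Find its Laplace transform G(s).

L{e^(-6t)} = 1/(s + 6).
Then apply L{t·g(t)} = -d/ds[H(s)] with H(s) = 1/(s + 6):
differentiating 1 time and applying the sign gives (s + 6)^(-2).

G(s) = (s + 6)^(-2)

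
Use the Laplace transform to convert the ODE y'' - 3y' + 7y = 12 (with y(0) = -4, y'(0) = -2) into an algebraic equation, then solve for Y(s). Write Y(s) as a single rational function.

Take the Laplace transform of both sides.
With L{y''} = s^2 Y - s·y(0) - y'(0) and L{y'} = sY - y(0), with y(0) = -4, y'(0) = -2: the LHS transforms to (s^2 - 3*s + 7)Y - (-4*s + 10).
The right side is L{12} = 12/s.
So (s^2 - 3*s + 7)Y = 12/s + (-4*s + 10).
Divide through and combine into a single rational function.

Y(s) = (-4*s^2 + 10*s + 12)/(s^3 - 3*s^2 + 7*s)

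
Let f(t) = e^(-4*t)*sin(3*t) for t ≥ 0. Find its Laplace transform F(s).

F(s) = 3/((s + 4)^2 + 9)

L{sin(3t)} = 3/(s^2 + 9).
By the first shifting theorem, multiplying by e^(-4t) replaces s with s + 4.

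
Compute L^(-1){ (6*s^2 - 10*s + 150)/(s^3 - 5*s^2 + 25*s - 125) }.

Factor the denominator: s^3 - 5*s^2 + 25*s - 125 = (s - 5)*(s^2 + 25).
Partial fraction decomposition gives [5/(s - 5)] + [s/(s^2 + 25)] + [-5/(s^2 + 25)].
Invert each term: 5/(s - 5) ↔ 5e^(5t); 1·s/(s^2 + 25) ↔ cos(5t); -1·5/(s^2 + 25) ↔ -sin(5t).

5*exp(5*t) - sin(5*t) + cos(5*t)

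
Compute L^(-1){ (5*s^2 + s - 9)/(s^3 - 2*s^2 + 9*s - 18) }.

Factor the denominator: s^3 - 2*s^2 + 9*s - 18 = (s - 2)*(s^2 + 9).
Partial fraction decomposition gives [1/(s - 2)] + [4*s/(s^2 + 9)] + [9/(s^2 + 9)].
Invert each term: 1/(s - 2) ↔ e^(2t); 4·s/(s^2 + 9) ↔ 4cos(3t); 3·3/(s^2 + 9) ↔ 3sin(3t).

exp(2*t) + 3*sin(3*t) + 4*cos(3*t)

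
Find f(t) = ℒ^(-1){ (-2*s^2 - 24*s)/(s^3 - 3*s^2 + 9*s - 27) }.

Factor the denominator: s^3 - 3*s^2 + 9*s - 27 = (s - 3)*(s^2 + 9).
Partial fraction decomposition gives [-5/(s - 3)] + [3*s/(s^2 + 9)] + [-15/(s^2 + 9)].
Invert each term: -5/(s - 3) ↔ -5e^(3t); 3·s/(s^2 + 9) ↔ 3cos(3t); -5·3/(s^2 + 9) ↔ -5sin(3t).

f(t) = -5*exp(3*t) - 5*sin(3*t) + 3*cos(3*t)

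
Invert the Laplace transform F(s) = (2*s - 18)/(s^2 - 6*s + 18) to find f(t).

f(t) = -4*exp(3*t)*sin(3*t) + 2*exp(3*t)*cos(3*t)

Complete the square in the denominator: s^2 - 6*s + 18 = (s - 3)^2 + 3^2.
Split the numerator to match: 2*s - 18 = 2·(s - 3) - 4·3.
Invert each term: 2·(s - 3)/((s - 3)^2 + 9) ↔ 2e^(3t)cos(3t); -4·3/((s - 3)^2 + 9) ↔ -4e^(3t)sin(3t).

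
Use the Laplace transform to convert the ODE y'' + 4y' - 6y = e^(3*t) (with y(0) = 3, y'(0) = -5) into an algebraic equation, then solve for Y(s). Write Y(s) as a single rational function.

Y(s) = (3*s^2 - 2*s - 20)/(s^3 + s^2 - 18*s + 18)

Take the Laplace transform of both sides.
Using L{y''} = s^2 Y - s·y(0) - y'(0) and L{y'} = sY - y(0), with y(0) = 3, y'(0) = -5, the left side becomes (s^2 + 4*s - 6)Y - (3*s + 7).
The right side is L{e^(3*t)} = 1/(s - 3).
So (s^2 + 4*s - 6)Y = 1/(s - 3) + (3*s + 7).
Solve for Y(s) and write it as one ratio of polynomials.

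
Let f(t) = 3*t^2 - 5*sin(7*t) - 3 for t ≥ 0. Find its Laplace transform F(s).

F(s) = -35/(s^2 + 49) - 3/s + 6/s^3

By linearity of the Laplace transform, transform each term separately.
(-5)·[L{sin(7t)} = 7/(s^2 + 49)]; (3)·[L{t^2} = 2!/s^3 = 2/s^3]; L{-3} = -3/s.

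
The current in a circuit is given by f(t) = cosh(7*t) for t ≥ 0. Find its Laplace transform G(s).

L{cosh(7t)} = s/(s^2 - 49).

G(s) = s/(s^2 - 49)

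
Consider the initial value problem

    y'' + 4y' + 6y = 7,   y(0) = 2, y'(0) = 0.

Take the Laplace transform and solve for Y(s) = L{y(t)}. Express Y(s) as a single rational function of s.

Y(s) = (2*s^2 + 8*s + 7)/(s^3 + 4*s^2 + 6*s)

Laplace-transform each side.
With L{y''} = s^2 Y - s·y(0) - y'(0) and L{y'} = sY - y(0), with y(0) = 2, y'(0) = 0: the LHS transforms to (s^2 + 4*s + 6)Y - (2*s + 8).
The right side is L{7} = 7/s.
So (s^2 + 4*s + 6)Y = 7/s + (2*s + 8).
Solve for Y(s) and write it as one ratio of polynomials.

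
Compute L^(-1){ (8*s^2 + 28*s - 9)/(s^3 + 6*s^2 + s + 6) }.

Factor the denominator: s^3 + 6*s^2 + s + 6 = (s + 6)*(s^2 + 1).
Partial fraction decomposition gives [3/(s + 6)] + [5*s/(s^2 + 1)] + [-2/(s^2 + 1)].
Invert each term: 3/(s + 6) ↔ 3e^(-6t); 5·s/(s^2 + 1) ↔ 5cos(t); -2·1/(s^2 + 1) ↔ -2sin(t).

-2*sin(t) + 5*cos(t) + 3*exp(-6*t)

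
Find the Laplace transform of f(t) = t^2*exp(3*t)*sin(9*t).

54*(s^2 - 6*s - 18)/(s^2 - 6*s + 90)^3

L{sin(9t)} = 9/(s^2 + 81).
Multiplying by e^(3t) shifts s → s - 3, so L{exp(3*t)*sin(9*t)} = 9/((s - 3)^2 + 81).
Then apply L{t^2·g(t)} = (-1)^2 d^2/ds^2[G(s)] with G(s) = 9/((s - 3)^2 + 81):
differentiating 2 times and applying the sign gives 54*(s^2 - 6*s - 18)/(s^2 - 6*s + 90)^3.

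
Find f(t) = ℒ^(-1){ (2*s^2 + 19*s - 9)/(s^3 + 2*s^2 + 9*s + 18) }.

Factor the denominator: s^3 + 2*s^2 + 9*s + 18 = (s + 2)*(s^2 + 9).
Partial fraction decomposition gives [-3/(s + 2)] + [5*s/(s^2 + 9)] + [9/(s^2 + 9)].
Invert each term: -3/(s + 2) ↔ -3e^(-2t); 5·s/(s^2 + 9) ↔ 5cos(3t); 3·3/(s^2 + 9) ↔ 3sin(3t).

f(t) = 3*sin(3*t) + 5*cos(3*t) - 3*exp(-2*t)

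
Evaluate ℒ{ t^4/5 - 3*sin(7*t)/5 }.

-21/(5*(s^2 + 49)) + 24/(5*s^5)

By linearity of the Laplace transform, transform each term separately.
(1/5)·[L{t^4} = 4!/s^5 = 24/s^5]; (-3/5)·[L{sin(7t)} = 7/(s^2 + 49)].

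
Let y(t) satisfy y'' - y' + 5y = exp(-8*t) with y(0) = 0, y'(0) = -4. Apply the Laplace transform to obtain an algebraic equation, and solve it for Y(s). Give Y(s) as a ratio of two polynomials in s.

Y(s) = (-4*s - 31)/(s^3 + 7*s^2 - 3*s + 40)

Laplace-transform each side.
The derivative rules (L{y''} = s^2 Y - s·y(0) - y'(0) and L{y'} = sY - y(0), with y(0) = 0, y'(0) = -4) turn the left side into (s^2 - s + 5)Y - (-4).
The right side is L{exp(-8*t)} = 1/(s + 8).
So (s^2 - s + 5)Y = 1/(s + 8) + (-4).
Solve for Y(s) and write it as one ratio of polynomials.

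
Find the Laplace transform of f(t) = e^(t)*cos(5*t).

L{cos(5t)} = s/(s^2 + 25).
By the first shifting theorem, multiplying by e^(t) replaces s with s - 1.

(s - 1)/((s - 1)^2 + 25)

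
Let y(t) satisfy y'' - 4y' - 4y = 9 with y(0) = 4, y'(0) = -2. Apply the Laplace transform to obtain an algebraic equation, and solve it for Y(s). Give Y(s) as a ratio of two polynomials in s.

Laplace-transform each side.
The derivative rules (L{y''} = s^2 Y - s·y(0) - y'(0) and L{y'} = sY - y(0), with y(0) = 4, y'(0) = -2) turn the left side into (s^2 - 4*s - 4)Y - (4*s - 18).
The right side is L{9} = 9/s.
So (s^2 - 4*s - 4)Y = 9/s + (4*s - 18).
Solve for Y(s) and write it as one ratio of polynomials.

Y(s) = (4*s^2 - 18*s + 9)/(s^3 - 4*s^2 - 4*s)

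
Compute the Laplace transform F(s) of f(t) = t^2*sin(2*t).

L{sin(2t)} = 2/(s^2 + 4).
Then apply L{t^2·g(t)} = (-1)^2 d^2/ds^2[G(s)] with G(s) = 2/(s^2 + 4):
differentiating 2 times and applying the sign gives 4*(3*s^2 - 4)/(s^2 + 4)^3.

F(s) = 4*(3*s^2 - 4)/(s^2 + 4)^3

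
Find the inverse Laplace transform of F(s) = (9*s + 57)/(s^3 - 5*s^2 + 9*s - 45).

3*exp(5*t) - 2*sin(3*t) - 3*cos(3*t)

Factor the denominator: s^3 - 5*s^2 + 9*s - 45 = (s - 5)*(s^2 + 9).
Partial fraction decomposition gives [3/(s - 5)] + [-3*s/(s^2 + 9)] + [-6/(s^2 + 9)].
Invert each term: 3/(s - 5) ↔ 3e^(5t); -3·s/(s^2 + 9) ↔ -3cos(3t); -2·3/(s^2 + 9) ↔ -2sin(3t).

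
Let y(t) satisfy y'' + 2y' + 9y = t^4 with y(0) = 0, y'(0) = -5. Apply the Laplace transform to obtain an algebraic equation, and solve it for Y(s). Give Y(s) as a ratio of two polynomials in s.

Transform both sides with L{·}.
The derivative rules (L{y''} = s^2 Y - s·y(0) - y'(0) and L{y'} = sY - y(0), with y(0) = 0, y'(0) = -5) turn the left side into (s^2 + 2*s + 9)Y - (-5).
The right side is L{t^4} = 24/s^5.
So (s^2 + 2*s + 9)Y = 24/s^5 + (-5).
Isolate Y and clear denominators.

Y(s) = (-5*s^5 + 24)/(s^7 + 2*s^6 + 9*s^5)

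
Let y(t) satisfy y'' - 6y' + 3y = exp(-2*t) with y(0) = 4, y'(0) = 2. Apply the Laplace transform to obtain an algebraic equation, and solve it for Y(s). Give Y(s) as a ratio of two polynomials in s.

Transform both sides with L{·}.
Using L{y''} = s^2 Y - s·y(0) - y'(0) and L{y'} = sY - y(0), with y(0) = 4, y'(0) = 2, the left side becomes (s^2 - 6*s + 3)Y - (4*s - 22).
The right side is L{exp(-2*t)} = 1/(s + 2).
So (s^2 - 6*s + 3)Y = 1/(s + 2) + (4*s - 22).
Isolate Y and clear denominators.

Y(s) = (4*s^2 - 14*s - 43)/(s^3 - 4*s^2 - 9*s + 6)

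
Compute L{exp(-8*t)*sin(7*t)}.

L{sin(7t)} = 7/(s^2 + 49).
By the first shifting theorem, multiplying by e^(-8t) replaces s with s + 8.

7/((s + 8)^2 + 49)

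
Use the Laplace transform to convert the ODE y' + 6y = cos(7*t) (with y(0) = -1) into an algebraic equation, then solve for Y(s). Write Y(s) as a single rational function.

Laplace-transform each side.
With L{y'} = sY - y(0) = sY - (-1): the LHS transforms to (s + 6)Y - (-1).
The right side is L{cos(7*t)} = s/(s^2 + 49).
So (s + 6)Y = s/(s^2 + 49) + (-1).
Divide through and combine into a single rational function.

Y(s) = (-s^2 + s - 49)/(s^3 + 6*s^2 + 49*s + 294)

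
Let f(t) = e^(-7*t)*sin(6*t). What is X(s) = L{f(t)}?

X(s) = 6/((s + 7)^2 + 36)

L{sin(6t)} = 6/(s^2 + 36).
By the first shifting theorem, multiplying by e^(-7t) replaces s with s + 7.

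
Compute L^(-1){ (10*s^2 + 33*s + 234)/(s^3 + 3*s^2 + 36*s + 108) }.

3*sin(6*t) + 5*cos(6*t) + 5*exp(-3*t)

Factor the denominator: s^3 + 3*s^2 + 36*s + 108 = (s + 3)*(s^2 + 36).
Partial fraction decomposition gives [5/(s + 3)] + [5*s/(s^2 + 36)] + [18/(s^2 + 36)].
Invert each term: 5/(s + 3) ↔ 5e^(-3t); 5·s/(s^2 + 36) ↔ 5cos(6t); 3·6/(s^2 + 36) ↔ 3sin(6t).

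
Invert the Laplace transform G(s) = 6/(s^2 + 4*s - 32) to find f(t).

f(t) = exp(-2*t)*sinh(6*t)

Rewrite the denominator: s^2 + 4*s - 32 = (s + 2)^2 - 36.
The form in (s + 2) signals a first-shifting-theorem factor e^(-2t).
Since L{sinh(6t)} = 6/(s^2 - 36), the inverse is e^(-2*t)*sinh(6*t).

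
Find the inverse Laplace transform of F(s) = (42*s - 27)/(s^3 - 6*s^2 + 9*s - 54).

5*exp(6*t) + 4*sin(3*t) - 5*cos(3*t)

Factor the denominator: s^3 - 6*s^2 + 9*s - 54 = (s - 6)*(s^2 + 9).
Partial fraction decomposition gives [5/(s - 6)] + [-5*s/(s^2 + 9)] + [12/(s^2 + 9)].
Invert each term: 5/(s - 6) ↔ 5e^(6t); -5·s/(s^2 + 9) ↔ -5cos(3t); 4·3/(s^2 + 9) ↔ 4sin(3t).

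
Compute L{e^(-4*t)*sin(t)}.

L{sin(t)} = 1/(s^2 + 1).
By the first shifting theorem, multiplying by e^(-4t) replaces s with s + 4.

1/((s + 4)^2 + 1)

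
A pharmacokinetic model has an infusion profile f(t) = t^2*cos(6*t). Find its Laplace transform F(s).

F(s) = 2*s*(s^2 - 108)/(s^2 + 36)^3

L{cos(6t)} = s/(s^2 + 36).
Then apply L{t^2·g(t)} = (-1)^2 d^2/ds^2[G(s)] with G(s) = s/(s^2 + 36):
differentiating 2 times and applying the sign gives 2*s*(s^2 - 108)/(s^2 + 36)^3.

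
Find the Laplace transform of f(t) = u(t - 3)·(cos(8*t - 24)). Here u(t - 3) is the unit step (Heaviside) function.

By the second shifting theorem, L{u(t - c)·g(t - c)} = e^(-cs)·H(s) with c = 3 and H(s) = L{g(t)}.
L{cos(8t)} = s/(s^2 + 64).

s*exp(-3*s)/(s^2 + 64)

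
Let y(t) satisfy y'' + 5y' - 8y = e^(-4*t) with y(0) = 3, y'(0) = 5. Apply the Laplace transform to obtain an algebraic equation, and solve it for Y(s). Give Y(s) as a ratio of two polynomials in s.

Y(s) = (3*s^2 + 32*s + 81)/(s^3 + 9*s^2 + 12*s - 32)

Apply the Laplace transform to the equation.
Using L{y''} = s^2 Y - s·y(0) - y'(0) and L{y'} = sY - y(0), with y(0) = 3, y'(0) = 5, the left side becomes (s^2 + 5*s - 8)Y - (3*s + 20).
The right side is L{e^(-4*t)} = 1/(s + 4).
So (s^2 + 5*s - 8)Y = 1/(s + 4) + (3*s + 20).
Solve for Y(s) and write it as one ratio of polynomials.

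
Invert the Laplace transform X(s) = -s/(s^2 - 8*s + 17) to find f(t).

f(t) = -4*exp(4*t)*sin(t) - exp(4*t)*cos(t)

Complete the square in the denominator: s^2 - 8*s + 17 = (s - 4)^2 + 1^2.
Split the numerator to match: -s = -1·(s - 4) - 4·1.
Invert each term: -1·(s - 4)/((s - 4)^2 + 1) ↔ -e^(4t)cos(t); -4·1/((s - 4)^2 + 1) ↔ -4e^(4t)sin(t).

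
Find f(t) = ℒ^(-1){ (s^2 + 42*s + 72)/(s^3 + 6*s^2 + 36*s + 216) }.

Factor the denominator: s^3 + 6*s^2 + 36*s + 216 = (s + 6)*(s^2 + 36).
Partial fraction decomposition gives [-2/(s + 6)] + [3*s/(s^2 + 36)] + [24/(s^2 + 36)].
Invert each term: -2/(s + 6) ↔ -2e^(-6t); 3·s/(s^2 + 36) ↔ 3cos(6t); 4·6/(s^2 + 36) ↔ 4sin(6t).

f(t) = 4*sin(6*t) + 3*cos(6*t) - 2*exp(-6*t)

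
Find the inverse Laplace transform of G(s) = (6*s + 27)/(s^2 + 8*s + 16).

Factor the denominator: s^2 + 8*s + 16 = (s + 4)^2.
Partial fraction decomposition gives [6/(s + 4)] + [3/(s + 4)^2].
Invert each term: 6/(s + 4) ↔ 6e^(-4t); 3/(s + 4)^2 ↔ 3t·e^(-4t).

3*t*exp(-4*t) + 6*exp(-4*t)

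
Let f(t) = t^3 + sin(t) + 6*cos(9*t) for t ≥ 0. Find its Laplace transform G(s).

By linearity of the Laplace transform, transform each term separately.
L{t^3} = 3!/s^4 = 6/s^4; L{sin(t)} = 1/(s^2 + 1); (6)·[L{cos(9t)} = s/(s^2 + 81)].

G(s) = 6*s/(s^2 + 81) + 1/(s^2 + 1) + 6/s^4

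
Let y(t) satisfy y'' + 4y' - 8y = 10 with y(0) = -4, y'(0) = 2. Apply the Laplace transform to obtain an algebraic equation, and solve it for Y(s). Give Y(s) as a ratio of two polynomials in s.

Y(s) = (-4*s^2 - 14*s + 10)/(s^3 + 4*s^2 - 8*s)

Transform both sides with L{·}.
The derivative rules (L{y''} = s^2 Y - s·y(0) - y'(0) and L{y'} = sY - y(0), with y(0) = -4, y'(0) = 2) turn the left side into (s^2 + 4*s - 8)Y - (-4*s - 14).
The right side is L{10} = 10/s.
So (s^2 + 4*s - 8)Y = 10/s + (-4*s - 14).
Divide through and combine into a single rational function.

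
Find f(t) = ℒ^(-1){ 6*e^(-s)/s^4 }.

The factor e^(-s) signals a time shift by c = 1 (second shifting theorem).
L{t^3} = 3!/s^4 = 6/s^4, so L^-1{6/s^4} = t^3.
Hence the inverse is u(t - 1) times that function evaluated at t - 1.

f(t) = Heaviside(t - 1)*((t - 1)^3)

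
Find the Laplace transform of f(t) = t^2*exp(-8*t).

2/(s + 8)^3

L{e^(-8t)} = 1/(s + 8).
Then apply L{t^2·g(t)} = (-1)^2 d^2/ds^2[G(s)] with G(s) = 1/(s + 8):
differentiating 2 times and applying the sign gives 2/(s + 8)^3.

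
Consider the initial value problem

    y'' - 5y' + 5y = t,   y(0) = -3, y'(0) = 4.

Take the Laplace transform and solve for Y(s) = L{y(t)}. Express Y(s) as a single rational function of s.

Y(s) = (-3*s^3 + 19*s^2 + 1)/(s^4 - 5*s^3 + 5*s^2)

Laplace-transform each side.
Using L{y''} = s^2 Y - s·y(0) - y'(0) and L{y'} = sY - y(0), with y(0) = -3, y'(0) = 4, the left side becomes (s^2 - 5*s + 5)Y - (-3*s + 19).
The right side is L{t} = s^(-2).
So (s^2 - 5*s + 5)Y = s^(-2) + (-3*s + 19).
Solve for Y(s) and write it as one ratio of polynomials.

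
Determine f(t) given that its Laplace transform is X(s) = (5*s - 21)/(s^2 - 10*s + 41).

f(t) = exp(5*t)*sin(4*t) + 5*exp(5*t)*cos(4*t)

Complete the square in the denominator: s^2 - 10*s + 41 = (s - 5)^2 + 4^2.
Split the numerator to match: 5*s - 21 = 5·(s - 5) + 1·4.
Invert each term: 5·(s - 5)/((s - 5)^2 + 16) ↔ 5e^(5t)cos(4t); 1·4/((s - 5)^2 + 16) ↔ e^(5t)sin(4t).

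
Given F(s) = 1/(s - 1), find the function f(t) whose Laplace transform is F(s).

f(t) = exp(t)

Since L{e^(t)} = 1/(s - 1), the inverse is exp(t).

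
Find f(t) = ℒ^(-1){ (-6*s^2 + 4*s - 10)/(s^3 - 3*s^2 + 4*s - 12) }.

Factor the denominator: s^3 - 3*s^2 + 4*s - 12 = (s - 3)*(s^2 + 4).
Partial fraction decomposition gives [-4/(s - 3)] + [-2*s/(s^2 + 4)] + [-2/(s^2 + 4)].
Invert each term: -4/(s - 3) ↔ -4e^(3t); -2·s/(s^2 + 4) ↔ -2cos(2t); -1·2/(s^2 + 4) ↔ -sin(2t).

f(t) = -4*exp(3*t) - sin(2*t) - 2*cos(2*t)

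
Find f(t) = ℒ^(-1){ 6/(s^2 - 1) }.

f(t) = 6*sinh(t)

Since L{sinh(t)} = 1/(s^2 - 1), the inverse is sinh(t), scaled by 6.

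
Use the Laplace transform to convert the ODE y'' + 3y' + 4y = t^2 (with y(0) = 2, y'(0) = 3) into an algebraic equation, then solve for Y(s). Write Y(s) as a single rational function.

Apply the Laplace transform to the equation.
The derivative rules (L{y''} = s^2 Y - s·y(0) - y'(0) and L{y'} = sY - y(0), with y(0) = 2, y'(0) = 3) turn the left side into (s^2 + 3*s + 4)Y - (2*s + 9).
The right side is L{t^2} = 2/s^3.
So (s^2 + 3*s + 4)Y = 2/s^3 + (2*s + 9).
Divide through and combine into a single rational function.

Y(s) = (2*s^4 + 9*s^3 + 2)/(s^5 + 3*s^4 + 4*s^3)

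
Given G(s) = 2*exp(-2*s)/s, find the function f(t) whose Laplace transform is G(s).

The factor e^(-2s) signals a time shift by c = 2 (second shifting theorem).
L{2} = 2/s, so L^-1{2/s} = 2.
Hence the inverse is u(t - 2) times that function evaluated at t - 2.

f(t) = Heaviside(t - 2)*(2)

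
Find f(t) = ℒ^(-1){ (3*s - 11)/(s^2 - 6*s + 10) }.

f(t) = -2*exp(3*t)*sin(t) + 3*exp(3*t)*cos(t)

Complete the square in the denominator: s^2 - 6*s + 10 = (s - 3)^2 + 1^2.
Split the numerator to match: 3*s - 11 = 3·(s - 3) - 2·1.
Invert each term: 3·(s - 3)/((s - 3)^2 + 1) ↔ 3e^(3t)cos(t); -2·1/((s - 3)^2 + 1) ↔ -2e^(3t)sin(t).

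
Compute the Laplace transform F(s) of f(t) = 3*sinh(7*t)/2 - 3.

Apply the Laplace transform termwise.
(3/2)·[L{sinh(7t)} = 7/(s^2 - 49)]; L{-3} = -3/s.

F(s) = 21/(2*(s^2 - 49)) - 3/s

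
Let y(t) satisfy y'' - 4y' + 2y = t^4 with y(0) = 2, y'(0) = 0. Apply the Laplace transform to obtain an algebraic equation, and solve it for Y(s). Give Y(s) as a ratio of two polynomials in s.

Apply the Laplace transform to the equation.
Using L{y''} = s^2 Y - s·y(0) - y'(0) and L{y'} = sY - y(0), with y(0) = 2, y'(0) = 0, the left side becomes (s^2 - 4*s + 2)Y - (2*s - 8).
The right side is L{t^4} = 24/s^5.
So (s^2 - 4*s + 2)Y = 24/s^5 + (2*s - 8).
Divide through and combine into a single rational function.

Y(s) = (2*s^6 - 8*s^5 + 24)/(s^7 - 4*s^6 + 2*s^5)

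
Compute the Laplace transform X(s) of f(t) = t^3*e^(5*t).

L{t^3} = 3!/s^4 = 6/s^4.
By the first shifting theorem, multiplying by e^(5t) replaces s with s - 5.

X(s) = 6/(s - 5)^4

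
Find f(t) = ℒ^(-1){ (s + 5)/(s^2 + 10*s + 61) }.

f(t) = exp(-5*t)*cos(6*t)

Rewrite the denominator: s^2 + 10*s + 61 = (s + 5)^2 + 36.
The form in (s + 5) signals a first-shifting-theorem factor e^(-5t).
Since L{cos(6t)} = s/(s^2 + 36), the inverse is exp(-5*t)*cos(6*t).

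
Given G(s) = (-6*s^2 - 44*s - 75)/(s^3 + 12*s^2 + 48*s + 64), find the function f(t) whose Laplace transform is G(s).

Factor the denominator: s^3 + 12*s^2 + 48*s + 64 = (s + 4)^3.
Partial fraction decomposition gives [-6/(s + 4)] + [4/(s + 4)^2] + [5/(s + 4)^3].
Invert each term: -6/(s + 4) ↔ -6e^(-4t); 4/(s + 4)^2 ↔ 4t·e^(-4t); 5/(s + 4)^3 ↔ (5/2)t^2·e^(-4t).

f(t) = 5*t^2*exp(-4*t)/2 + 4*t*exp(-4*t) - 6*exp(-4*t)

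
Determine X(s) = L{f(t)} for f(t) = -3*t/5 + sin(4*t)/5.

X(s) = 4/(5*(s^2 + 16)) - 3/(5*s^2)

Apply the Laplace transform termwise.
(-3/5)·[L{t} = 1!/s^2 = 1/s^2]; (1/5)·[L{sin(4t)} = 4/(s^2 + 16)].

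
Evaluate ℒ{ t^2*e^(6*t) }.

2/(s - 6)^3

L{e^(6t)} = 1/(s - 6).
Then apply L{t^2·g(t)} = (-1)^2 d^2/ds^2[G(s)] with G(s) = 1/(s - 6):
differentiating 2 times and applying the sign gives 2/(s - 6)^3.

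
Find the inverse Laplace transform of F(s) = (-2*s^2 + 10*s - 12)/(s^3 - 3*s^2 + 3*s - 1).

-2*t^2*exp(t) + 6*t*exp(t) - 2*exp(t)

Factor the denominator: s^3 - 3*s^2 + 3*s - 1 = (s - 1)^3.
Partial fraction decomposition gives [-2/(s - 1)] + [6/(s - 1)^2] + [-4/(s - 1)^3].
Invert each term: -2/(s - 1) ↔ -2e^(t); 6/(s - 1)^2 ↔ 6t·e^(t); -4/(s - 1)^3 ↔ (-2)t^2·e^(t).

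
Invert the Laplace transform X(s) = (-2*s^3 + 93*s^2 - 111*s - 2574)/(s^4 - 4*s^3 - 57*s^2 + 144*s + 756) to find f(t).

Factor the denominator: s^4 - 4*s^3 - 57*s^2 + 144*s + 756 = (s - 7)*(s - 6)*(s + 3)*(s + 6).
Partial fraction decomposition gives [3/(s - 6)] + [-5/(s + 3)] + [4/(s - 7)] + [-4/(s + 6)].
Invert each term: 3/(s - 6) ↔ 3e^(6t); -5/(s + 3) ↔ -5e^(-3t); 4/(s - 7) ↔ 4e^(7t); -4/(s + 6) ↔ -4e^(-6t).

f(t) = 4*exp(7*t) + 3*exp(6*t) - 5*exp(-3*t) - 4*exp(-6*t)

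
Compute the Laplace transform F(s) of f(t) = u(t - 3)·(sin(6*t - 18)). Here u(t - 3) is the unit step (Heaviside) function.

By the second shifting theorem, L{u(t - c)·g(t - c)} = e^(-cs)·G(s) with c = 3 and G(s) = L{g(t)}.
L{sin(6t)} = 6/(s^2 + 36).

F(s) = 6*exp(-3*s)/(s^2 + 36)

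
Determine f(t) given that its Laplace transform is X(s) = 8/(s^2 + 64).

Since L{sin(8t)} = 8/(s^2 + 64), the inverse is sin(8*t).

f(t) = sin(8*t)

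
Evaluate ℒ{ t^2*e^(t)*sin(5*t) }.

10*(3*s^2 - 6*s - 22)/(s^2 - 2*s + 26)^3

L{sin(5t)} = 5/(s^2 + 25).
Multiplying by e^(t) shifts s → s - 1, so L{e^(t)*sin(5*t)} = 5/((s - 1)^2 + 25).
Then apply L{t^2·g(t)} = (-1)^2 d^2/ds^2[G(s)] with G(s) = 5/((s - 1)^2 + 25):
differentiating 2 times and applying the sign gives 10*(3*s^2 - 6*s - 22)/(s^2 - 2*s + 26)^3.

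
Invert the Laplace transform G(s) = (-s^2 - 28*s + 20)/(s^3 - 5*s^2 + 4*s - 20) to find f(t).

Factor the denominator: s^3 - 5*s^2 + 4*s - 20 = (s - 5)*(s^2 + 4).
Partial fraction decomposition gives [-5/(s - 5)] + [4*s/(s^2 + 4)] + [-8/(s^2 + 4)].
Invert each term: -5/(s - 5) ↔ -5e^(5t); 4·s/(s^2 + 4) ↔ 4cos(2t); -4·2/(s^2 + 4) ↔ -4sin(2t).

f(t) = -5*exp(5*t) - 4*sin(2*t) + 4*cos(2*t)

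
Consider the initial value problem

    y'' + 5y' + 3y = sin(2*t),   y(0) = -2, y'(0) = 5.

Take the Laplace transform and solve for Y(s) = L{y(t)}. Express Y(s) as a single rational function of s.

Apply the Laplace transform to the equation.
With L{y''} = s^2 Y - s·y(0) - y'(0) and L{y'} = sY - y(0), with y(0) = -2, y'(0) = 5: the LHS transforms to (s^2 + 5*s + 3)Y - (-2*s - 5).
The right side is L{sin(2*t)} = 2/(s^2 + 4).
So (s^2 + 5*s + 3)Y = 2/(s^2 + 4) + (-2*s - 5).
Solve for Y(s) and write it as one ratio of polynomials.

Y(s) = (-2*s^3 - 5*s^2 - 8*s - 18)/(s^4 + 5*s^3 + 7*s^2 + 20*s + 12)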